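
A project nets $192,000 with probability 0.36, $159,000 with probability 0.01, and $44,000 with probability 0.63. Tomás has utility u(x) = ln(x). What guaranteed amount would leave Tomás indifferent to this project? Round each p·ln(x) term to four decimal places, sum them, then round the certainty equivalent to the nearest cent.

$75,750.48

E[u] = 0.36·ln(192000) + 0.01·ln(159000) + 0.63·ln(44000) = 4.3795 + 0.1198 + 6.7359 = 11.2352
CE = e^11.2352 ≈ 75750.48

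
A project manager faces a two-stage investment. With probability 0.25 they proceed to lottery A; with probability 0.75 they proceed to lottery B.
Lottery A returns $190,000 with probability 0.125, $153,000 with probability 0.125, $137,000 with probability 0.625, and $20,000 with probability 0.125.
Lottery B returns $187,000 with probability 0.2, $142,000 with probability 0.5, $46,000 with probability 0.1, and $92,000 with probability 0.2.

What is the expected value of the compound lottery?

EV(A) = 0.125 × 190000 + 0.125 × 153000 + 0.625 × 137000 + 0.125 × 20000 = 23750 + 19125 + 85625 + 2500 = 131000
EV(B) = 0.2 × 187000 + 0.5 × 142000 + 0.1 × 46000 + 0.2 × 92000 = 37400 + 71000 + 4600 + 18400 = 131400
Overall = 0.25 × 131000 + 0.75 × 131400 = 32750 + 98550 = 131300

$131,300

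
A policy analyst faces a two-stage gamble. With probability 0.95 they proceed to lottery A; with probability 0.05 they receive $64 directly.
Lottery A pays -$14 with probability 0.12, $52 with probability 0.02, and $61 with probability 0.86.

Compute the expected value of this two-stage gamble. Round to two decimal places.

$52.43

EV(A) = 0.12 × (-14) + 0.02 × 52 + 0.86 × 61 = -1.68 + 1.04 + 52.46 = 51.82
Branch B: 64 (certain)
Overall = 0.95 × 51.82 + 0.05 × 64 = 49.229 + 3.2 = 52.429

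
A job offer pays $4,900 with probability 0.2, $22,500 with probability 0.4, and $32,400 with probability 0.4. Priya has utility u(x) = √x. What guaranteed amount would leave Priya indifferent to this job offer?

$21,316

E[u] = 0.2·√4900 + 0.4·√22500 + 0.4·√32400 = 0.2·70 + 0.4·150 + 0.4·180 = 146
CE = (146)² = 21316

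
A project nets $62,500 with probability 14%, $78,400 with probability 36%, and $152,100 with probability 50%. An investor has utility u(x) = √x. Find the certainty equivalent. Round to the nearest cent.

$109,428.64

E[u] = 0.14·√62500 + 0.36·√78400 + 0.5·√152100 = 0.14·250 + 0.36·280 + 0.5·390 = 330.8
CE = (330.8)² = 109428.64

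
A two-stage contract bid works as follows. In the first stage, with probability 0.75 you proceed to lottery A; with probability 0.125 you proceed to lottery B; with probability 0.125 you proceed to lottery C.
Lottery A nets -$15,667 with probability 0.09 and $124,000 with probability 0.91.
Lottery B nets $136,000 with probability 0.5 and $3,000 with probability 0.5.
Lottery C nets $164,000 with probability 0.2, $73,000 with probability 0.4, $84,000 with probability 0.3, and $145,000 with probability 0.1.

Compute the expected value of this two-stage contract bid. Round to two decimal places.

EV(A) = 0.09 × (-15667) + 0.91 × 124000 = -1410.03 + 112840 = 111429.97
EV(B) = 0.5 × 136000 + 0.5 × 3000 = 68000 + 1500 = 69500
EV(C) = 0.2 × 164000 + 0.4 × 73000 + 0.3 × 84000 + 0.1 × 145000 = 32800 + 29200 + 25200 + 14500 = 101700
Overall = 0.75 × 111429.97 + 0.125 × 69500 + 0.125 × 101700 = 83572.4775 + 8687.5 + 12712.5 = 104972.4775

$104,972.48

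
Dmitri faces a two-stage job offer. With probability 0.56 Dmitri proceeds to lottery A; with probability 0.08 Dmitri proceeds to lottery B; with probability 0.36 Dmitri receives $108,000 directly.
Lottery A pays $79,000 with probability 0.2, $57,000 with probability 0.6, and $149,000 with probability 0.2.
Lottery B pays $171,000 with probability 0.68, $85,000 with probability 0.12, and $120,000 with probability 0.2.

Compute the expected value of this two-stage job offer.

EV(A) = 0.2 × 79000 + 0.6 × 57000 + 0.2 × 149000 = 15800 + 34200 + 29800 = 79800
EV(B) = 0.68 × 171000 + 0.12 × 85000 + 0.2 × 120000 = 116280 + 10200 + 24000 = 150480
Branch C: 108000 (certain)
Overall = 0.56 × 79800 + 0.08 × 150480 + 0.36 × 108000 = 44688 + 12038.4 + 38880 = 95606.4

$95,606.40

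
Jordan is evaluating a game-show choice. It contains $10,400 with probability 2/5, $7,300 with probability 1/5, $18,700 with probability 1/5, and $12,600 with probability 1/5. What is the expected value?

EV = 2/5 × 10400 + 1/5 × 7300 + 1/5 × 18700 + 1/5 × 12600 = 4160 + 1460 + 3740 + 2520 = 11880

$11,880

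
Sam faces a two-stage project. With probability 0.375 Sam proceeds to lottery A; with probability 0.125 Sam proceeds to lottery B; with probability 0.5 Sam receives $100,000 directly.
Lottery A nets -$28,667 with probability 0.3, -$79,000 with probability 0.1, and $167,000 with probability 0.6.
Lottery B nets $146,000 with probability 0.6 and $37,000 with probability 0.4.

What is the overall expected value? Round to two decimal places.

$94,187.46

EV(A) = 0.3 × (-28667) + 0.1 × (-79000) + 0.6 × 167000 = -8600.1 − 7900 + 100200 = 83699.9
EV(B) = 0.6 × 146000 + 0.4 × 37000 = 87600 + 14800 = 102400
Branch C: 100000 (certain)
Overall = 0.375 × 83699.9 + 0.125 × 102400 + 0.5 × 100000 = 31387.4625 + 12800 + 50000 = 94187.4625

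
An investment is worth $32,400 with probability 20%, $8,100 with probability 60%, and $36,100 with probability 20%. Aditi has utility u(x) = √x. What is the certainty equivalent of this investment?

$16,384

E[u] = 0.2·√32400 + 0.6·√8100 + 0.2·√36100 = 0.2·180 + 0.6·90 + 0.2·190 = 128
CE = (128)² = 16384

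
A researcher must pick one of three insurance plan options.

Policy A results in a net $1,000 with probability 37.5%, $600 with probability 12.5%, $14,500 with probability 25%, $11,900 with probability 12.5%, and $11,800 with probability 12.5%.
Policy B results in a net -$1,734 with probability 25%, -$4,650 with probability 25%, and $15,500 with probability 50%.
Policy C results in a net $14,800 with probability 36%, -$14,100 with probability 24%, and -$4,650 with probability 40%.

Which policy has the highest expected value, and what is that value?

Policy A = 0.375 × 1000 + 0.125 × 600 + 0.25 × 14500 + 0.125 × 11900 + 0.125 × 11800 = 375 + 75 + 3625 + 1487.5 + 1475 = 7037.5
Policy B = 0.25 × (-1734) + 0.25 × (-4650) + 0.5 × 15500 = -433.5 − 1162.5 + 7750 = 6154
Policy C = 0.36 × 14800 + 0.24 × (-14100) + 0.4 × (-4650) = 5328 − 3384 − 1860 = 84

Policy A ($7,037.50)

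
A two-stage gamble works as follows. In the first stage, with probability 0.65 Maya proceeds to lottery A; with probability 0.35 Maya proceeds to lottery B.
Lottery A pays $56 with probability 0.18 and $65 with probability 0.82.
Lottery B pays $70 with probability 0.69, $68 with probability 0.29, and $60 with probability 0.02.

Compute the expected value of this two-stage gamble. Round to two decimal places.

$65.42

EV(A) = 0.18 × 56 + 0.82 × 65 = 10.08 + 53.3 = 63.38
EV(B) = 0.69 × 70 + 0.29 × 68 + 0.02 × 60 = 48.3 + 19.72 + 1.2 = 69.22
Overall = 0.65 × 63.38 + 0.35 × 69.22 = 41.197 + 24.227 = 65.424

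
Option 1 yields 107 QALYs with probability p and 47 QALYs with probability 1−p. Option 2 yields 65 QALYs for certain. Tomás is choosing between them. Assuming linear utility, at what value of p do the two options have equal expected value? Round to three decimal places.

p·107 + (1−p)·47 = 65
60p + 47 = 65
p = (65 − 47) / 60

p = 0.300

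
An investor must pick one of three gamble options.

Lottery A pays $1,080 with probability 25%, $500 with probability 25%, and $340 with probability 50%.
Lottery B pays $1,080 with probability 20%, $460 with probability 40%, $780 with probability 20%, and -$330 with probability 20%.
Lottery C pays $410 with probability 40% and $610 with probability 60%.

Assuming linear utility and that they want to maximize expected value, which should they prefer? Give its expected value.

Lottery A ($565)

Lottery A = 0.25 × 1080 + 0.25 × 500 + 0.5 × 340 = 270 + 125 + 170 = 565
Lottery B = 0.2 × 1080 + 0.4 × 460 + 0.2 × 780 + 0.2 × (-330) = 216 + 184 + 156 − 66 = 490
Lottery C = 0.4 × 410 + 0.6 × 610 = 164 + 366 = 530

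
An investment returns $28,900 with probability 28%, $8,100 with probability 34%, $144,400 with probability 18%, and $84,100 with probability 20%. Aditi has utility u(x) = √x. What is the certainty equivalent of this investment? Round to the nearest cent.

E[u] = 0.28·√28900 + 0.34·√8100 + 0.18·√144400 + 0.2·√84100 = 0.28·170 + 0.34·90 + 0.18·380 + 0.2·290 = 204.6
CE = (204.6)² = 41861.16

$41,861.16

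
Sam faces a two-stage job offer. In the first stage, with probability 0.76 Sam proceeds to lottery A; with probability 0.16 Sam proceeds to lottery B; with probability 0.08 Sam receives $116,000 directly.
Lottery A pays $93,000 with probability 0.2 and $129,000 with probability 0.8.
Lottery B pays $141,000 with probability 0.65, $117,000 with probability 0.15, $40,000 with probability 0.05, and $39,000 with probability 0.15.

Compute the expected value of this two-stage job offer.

$120,576

EV(A) = 0.2 × 93000 + 0.8 × 129000 = 18600 + 103200 = 121800
EV(B) = 0.65 × 141000 + 0.15 × 117000 + 0.05 × 40000 + 0.15 × 39000 = 91650 + 17550 + 2000 + 5850 = 117050
Branch C: 116000 (certain)
Overall = 0.76 × 121800 + 0.16 × 117050 + 0.08 × 116000 = 92568 + 18728 + 9280 = 120576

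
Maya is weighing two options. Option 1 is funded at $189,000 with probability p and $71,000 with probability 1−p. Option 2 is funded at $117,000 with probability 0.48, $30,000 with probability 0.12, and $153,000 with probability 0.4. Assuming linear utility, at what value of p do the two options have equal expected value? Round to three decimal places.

EV(Option 2) = 0.48 × 117000 + 0.12 × 30000 + 0.4 × 153000 = 56160 + 3600 + 61200 = 120960
p·189000 + (1−p)·71000 = 120960
118000p + 71000 = 120960
p = (120960 − 71000) / 118000

p = 0.423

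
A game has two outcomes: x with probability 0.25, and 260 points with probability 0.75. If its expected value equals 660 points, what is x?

0.25·x + 0.75·260 = 660
0.25·x = 660 − 195 = 465
x = 465 / 0.25 = 1860

x = 1,860 points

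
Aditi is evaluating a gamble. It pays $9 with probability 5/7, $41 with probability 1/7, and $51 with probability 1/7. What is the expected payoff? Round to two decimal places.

$19.57

EV = 5/7 × 9 + 1/7 × 41 + 1/7 × 51 = 6.4286 + 5.8571 + 7.2857 = 19.5714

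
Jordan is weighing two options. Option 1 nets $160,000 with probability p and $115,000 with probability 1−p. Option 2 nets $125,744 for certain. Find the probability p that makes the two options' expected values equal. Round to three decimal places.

p = 0.239

p·160000 + (1−p)·115000 = 125744
45000p + 115000 = 125744
p = (125744 − 115000) / 45000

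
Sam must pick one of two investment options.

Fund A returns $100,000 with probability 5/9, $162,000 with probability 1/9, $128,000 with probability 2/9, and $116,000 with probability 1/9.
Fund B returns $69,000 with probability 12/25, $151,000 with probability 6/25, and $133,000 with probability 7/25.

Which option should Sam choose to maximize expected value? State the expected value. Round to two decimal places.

Fund A = 5/9 × 100000 + 1/9 × 162000 + 2/9 × 128000 + 1/9 × 116000 = 55555.5556 + 18000 + 28444.4444 + 12888.8889 = 114888.8889
Fund B = 12/25 × 69000 + 6/25 × 151000 + 7/25 × 133000 = 33120 + 36240 + 37240 = 106600

Fund A ($114,888.89)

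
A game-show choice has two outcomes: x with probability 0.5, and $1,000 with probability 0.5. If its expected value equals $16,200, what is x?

x = $31,400

0.5·x + 0.5·1000 = 16200
0.5·x = 16200 − 500 = 15700
x = 15700 / 0.5 = 31400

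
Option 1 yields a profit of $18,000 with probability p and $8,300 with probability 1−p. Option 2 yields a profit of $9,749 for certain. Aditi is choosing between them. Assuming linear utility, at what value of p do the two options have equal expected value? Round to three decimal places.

p = 0.149

p·18000 + (1−p)·8300 = 9749
9700p + 8300 = 9749
p = (9749 − 8300) / 9700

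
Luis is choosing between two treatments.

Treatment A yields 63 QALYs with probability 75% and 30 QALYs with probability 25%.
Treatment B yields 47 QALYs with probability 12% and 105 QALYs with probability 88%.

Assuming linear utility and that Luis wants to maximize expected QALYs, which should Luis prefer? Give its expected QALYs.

Treatment A = 0.75 × 63 + 0.25 × 30 = 47.25 + 7.5 = 54.75
Treatment B = 0.12 × 47 + 0.88 × 105 = 5.64 + 92.4 = 98.04

Treatment B (98.04 QALYs)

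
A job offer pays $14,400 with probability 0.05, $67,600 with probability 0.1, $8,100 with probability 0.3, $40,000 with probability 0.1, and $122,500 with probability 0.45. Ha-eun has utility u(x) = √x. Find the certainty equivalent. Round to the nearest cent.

$55,932.25

E[u] = 0.05·√14400 + 0.1·√67600 + 0.3·√8100 + 0.1·√40000 + 0.45·√122500 = 0.05·120 + 0.1·260 + 0.3·90 + 0.1·200 + 0.45·350 = 236.5
CE = (236.5)² = 55932.25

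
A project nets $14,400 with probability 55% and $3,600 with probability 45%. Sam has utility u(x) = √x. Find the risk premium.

$891

E[u] = 0.55·√14400 + 0.45·√3600 = 0.55·120 + 0.45·60 = 93
CE = (93)² = 8649
Risk premium = EV − CE = 9540 − 8649 = 891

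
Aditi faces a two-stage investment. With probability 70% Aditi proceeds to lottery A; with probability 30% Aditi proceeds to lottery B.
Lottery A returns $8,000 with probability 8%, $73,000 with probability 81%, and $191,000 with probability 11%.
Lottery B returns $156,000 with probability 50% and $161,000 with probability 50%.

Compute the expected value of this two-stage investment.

$104,096

EV(A) = 0.08 × 8000 + 0.81 × 73000 + 0.11 × 191000 = 640 + 59130 + 21010 = 80780
EV(B) = 0.5 × 156000 + 0.5 × 161000 = 78000 + 80500 = 158500
Overall = 0.7 × 80780 + 0.3 × 158500 = 56546 + 47550 = 104096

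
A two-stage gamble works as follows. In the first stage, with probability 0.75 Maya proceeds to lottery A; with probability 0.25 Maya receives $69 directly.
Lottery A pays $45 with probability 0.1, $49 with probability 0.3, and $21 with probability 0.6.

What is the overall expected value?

$41.10

EV(A) = 0.1 × 45 + 0.3 × 49 + 0.6 × 21 = 4.5 + 14.7 + 12.6 = 31.8
Branch B: 69 (certain)
Overall = 0.75 × 31.8 + 0.25 × 69 = 23.85 + 17.25 = 41.1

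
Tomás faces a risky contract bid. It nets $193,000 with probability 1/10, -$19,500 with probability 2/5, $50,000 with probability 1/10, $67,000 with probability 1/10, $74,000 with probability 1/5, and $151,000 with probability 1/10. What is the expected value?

$53,100

EV = 1/10 × 193000 + 2/5 × (-19500) + 1/10 × 50000 + 1/10 × 67000 + 1/5 × 74000 + 1/10 × 151000 = 19300 − 7800 + 5000 + 6700 + 14800 + 15100 = 53100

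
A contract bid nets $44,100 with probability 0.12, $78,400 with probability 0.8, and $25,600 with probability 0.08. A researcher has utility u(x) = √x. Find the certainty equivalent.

$68,644

E[u] = 0.12·√44100 + 0.8·√78400 + 0.08·√25600 = 0.12·210 + 0.8·280 + 0.08·160 = 262
CE = (262)² = 68644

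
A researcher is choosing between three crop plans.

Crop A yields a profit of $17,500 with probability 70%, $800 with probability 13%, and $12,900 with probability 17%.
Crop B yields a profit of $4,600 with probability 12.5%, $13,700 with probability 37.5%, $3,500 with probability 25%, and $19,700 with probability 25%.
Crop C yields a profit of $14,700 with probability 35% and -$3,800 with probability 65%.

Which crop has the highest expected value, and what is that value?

Crop A = 0.7 × 17500 + 0.13 × 800 + 0.17 × 12900 = 12250 + 104 + 2193 = 14547
Crop B = 0.125 × 4600 + 0.375 × 13700 + 0.25 × 3500 + 0.25 × 19700 = 575 + 5137.5 + 875 + 4925 = 11512.5
Crop C = 0.35 × 14700 + 0.65 × (-3800) = 5145 − 2470 = 2675

Crop A ($14,547)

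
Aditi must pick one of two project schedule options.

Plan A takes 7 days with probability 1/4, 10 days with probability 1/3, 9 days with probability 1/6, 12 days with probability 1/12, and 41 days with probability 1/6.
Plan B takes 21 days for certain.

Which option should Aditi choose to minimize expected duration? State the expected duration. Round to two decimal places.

Plan A (14.42 days)

Plan A = 1/4 × 7 + 1/3 × 10 + 1/6 × 9 + 1/12 × 12 + 1/6 × 41 = 1.75 + 3.3333 + 1.5 + 1 + 6.8333 = 14.4167
Plan B: 21 (certain)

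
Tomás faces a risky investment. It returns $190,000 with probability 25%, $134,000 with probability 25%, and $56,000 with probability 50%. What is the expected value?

EV = 0.25 × 190000 + 0.25 × 134000 + 0.5 × 56000 = 47500 + 33500 + 28000 = 109000

$109,000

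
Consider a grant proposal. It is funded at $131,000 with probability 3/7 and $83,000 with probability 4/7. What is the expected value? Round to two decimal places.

$103,571.43

EV = 3/7 × 131000 + 4/7 × 83000 = 56142.8571 + 47428.5714 = 103571.4286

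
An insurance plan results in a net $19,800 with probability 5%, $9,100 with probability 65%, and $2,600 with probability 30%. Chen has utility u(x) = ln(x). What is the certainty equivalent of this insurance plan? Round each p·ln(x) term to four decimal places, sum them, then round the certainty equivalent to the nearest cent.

$6,497.03

E[u] = 0.05·ln(19800) + 0.65·ln(9100) + 0.3·ln(2600) = 0.4947 + 5.9254 + 2.3590 = 8.7791
CE = e^8.7791 ≈ 6497.03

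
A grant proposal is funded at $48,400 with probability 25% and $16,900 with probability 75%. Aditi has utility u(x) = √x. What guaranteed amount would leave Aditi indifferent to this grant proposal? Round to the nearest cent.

E[u] = 0.25·√48400 + 0.75·√16900 = 0.25·220 + 0.75·130 = 152.5
CE = (152.5)² = 23256.25

$23,256.25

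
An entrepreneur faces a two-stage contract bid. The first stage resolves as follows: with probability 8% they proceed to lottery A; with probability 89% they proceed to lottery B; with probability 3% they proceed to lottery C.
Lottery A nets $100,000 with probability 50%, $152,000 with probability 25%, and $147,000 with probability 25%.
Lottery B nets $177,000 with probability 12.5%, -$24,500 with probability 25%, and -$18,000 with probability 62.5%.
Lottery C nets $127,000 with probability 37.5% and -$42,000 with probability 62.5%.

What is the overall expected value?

EV(A) = 0.5 × 100000 + 0.25 × 152000 + 0.25 × 147000 = 50000 + 38000 + 36750 = 124750
EV(B) = 0.125 × 177000 + 0.25 × (-24500) + 0.625 × (-18000) = 22125 − 6125 − 11250 = 4750
EV(C) = 0.375 × 127000 + 0.625 × (-42000) = 47625 − 26250 = 21375
Overall = 0.08 × 124750 + 0.89 × 4750 + 0.03 × 21375 = 9980 + 4227.5 + 641.25 = 14848.75

$14,848.75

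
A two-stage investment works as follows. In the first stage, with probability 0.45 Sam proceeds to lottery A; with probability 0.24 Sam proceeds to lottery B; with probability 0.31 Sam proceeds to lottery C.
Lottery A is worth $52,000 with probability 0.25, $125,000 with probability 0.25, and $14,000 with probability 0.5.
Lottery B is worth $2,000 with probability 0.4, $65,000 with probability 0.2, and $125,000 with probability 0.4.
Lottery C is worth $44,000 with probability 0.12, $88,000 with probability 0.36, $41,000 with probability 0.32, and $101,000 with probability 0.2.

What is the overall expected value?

EV(A) = 0.25 × 52000 + 0.25 × 125000 + 0.5 × 14000 = 13000 + 31250 + 7000 = 51250
EV(B) = 0.4 × 2000 + 0.2 × 65000 + 0.4 × 125000 = 800 + 13000 + 50000 = 63800
EV(C) = 0.12 × 44000 + 0.36 × 88000 + 0.32 × 41000 + 0.2 × 101000 = 5280 + 31680 + 13120 + 20200 = 70280
Overall = 0.45 × 51250 + 0.24 × 63800 + 0.31 × 70280 = 23062.5 + 15312 + 21786.8 = 60161.3

$60,161.30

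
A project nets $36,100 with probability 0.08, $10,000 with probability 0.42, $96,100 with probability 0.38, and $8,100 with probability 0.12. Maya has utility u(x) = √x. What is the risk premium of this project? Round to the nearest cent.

$10,056.36

E[u] = 0.08·√36100 + 0.42·√10000 + 0.38·√96100 + 0.12·√8100 = 0.08·190 + 0.42·100 + 0.38·310 + 0.12·90 = 185.8
CE = (185.8)² = 34521.64
Risk premium = EV − CE = 44578 − 34521.64 = 10056.36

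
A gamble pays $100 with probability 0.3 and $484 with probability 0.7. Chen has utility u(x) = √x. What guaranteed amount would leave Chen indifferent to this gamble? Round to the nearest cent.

$338.56

E[u] = 0.3·√100 + 0.7·√484 = 0.3·10 + 0.7·22 = 18.4
CE = (18.4)² = 338.56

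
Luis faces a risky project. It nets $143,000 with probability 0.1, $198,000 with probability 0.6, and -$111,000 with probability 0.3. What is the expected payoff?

$99,800

EV = 0.1 × 143000 + 0.6 × 198000 + 0.3 × (-111000) = 14300 + 118800 − 33300 = 99800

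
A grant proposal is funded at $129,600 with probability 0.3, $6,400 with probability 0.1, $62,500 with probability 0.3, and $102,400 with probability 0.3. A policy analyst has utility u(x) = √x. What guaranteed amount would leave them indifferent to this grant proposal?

$82,369

E[u] = 0.3·√129600 + 0.1·√6400 + 0.3·√62500 + 0.3·√102400 = 0.3·360 + 0.1·80 + 0.3·250 + 0.3·320 = 287
CE = (287)² = 82369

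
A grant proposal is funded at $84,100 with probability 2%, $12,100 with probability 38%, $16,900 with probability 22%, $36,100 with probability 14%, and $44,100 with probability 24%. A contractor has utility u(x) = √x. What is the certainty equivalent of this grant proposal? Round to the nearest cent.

E[u] = 0.02·√84100 + 0.38·√12100 + 0.22·√16900 + 0.14·√36100 + 0.24·√44100 = 0.02·290 + 0.38·110 + 0.22·130 + 0.14·190 + 0.24·210 = 153.2
CE = (153.2)² = 23470.24

$23,470.24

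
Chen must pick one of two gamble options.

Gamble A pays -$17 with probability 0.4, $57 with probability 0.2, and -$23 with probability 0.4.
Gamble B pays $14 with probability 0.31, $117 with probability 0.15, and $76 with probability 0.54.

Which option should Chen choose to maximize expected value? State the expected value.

Gamble A = 0.4 × (-17) + 0.2 × 57 + 0.4 × (-23) = -6.8 + 11.4 − 9.2 = -4.6
Gamble B = 0.31 × 14 + 0.15 × 117 + 0.54 × 76 = 4.34 + 17.55 + 41.04 = 62.93

Gamble B ($62.93)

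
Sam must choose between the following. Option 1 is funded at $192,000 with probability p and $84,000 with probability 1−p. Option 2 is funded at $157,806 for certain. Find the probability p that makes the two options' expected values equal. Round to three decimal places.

p = 0.683

p·192000 + (1−p)·84000 = 157806
108000p + 84000 = 157806
p = (157806 − 84000) / 108000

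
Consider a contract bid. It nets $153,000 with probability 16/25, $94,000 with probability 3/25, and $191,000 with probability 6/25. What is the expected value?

EV = 16/25 × 153000 + 3/25 × 94000 + 6/25 × 191000 = 97920 + 11280 + 45840 = 155040

$155,040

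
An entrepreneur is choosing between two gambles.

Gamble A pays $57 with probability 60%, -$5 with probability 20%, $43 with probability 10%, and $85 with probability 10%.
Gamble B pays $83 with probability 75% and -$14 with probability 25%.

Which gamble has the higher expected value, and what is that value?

Gamble A = 0.6 × 57 + 0.2 × (-5) + 0.1 × 43 + 0.1 × 85 = 34.2 − 1 + 4.3 + 8.5 = 46
Gamble B = 0.75 × 83 + 0.25 × (-14) = 62.25 − 3.5 = 58.75

Gamble B ($58.75)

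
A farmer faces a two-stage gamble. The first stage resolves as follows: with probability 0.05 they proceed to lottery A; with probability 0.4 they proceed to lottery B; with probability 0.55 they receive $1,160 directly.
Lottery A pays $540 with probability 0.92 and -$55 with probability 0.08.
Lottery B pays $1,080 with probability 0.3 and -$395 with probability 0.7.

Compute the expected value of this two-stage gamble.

$681.62

EV(A) = 0.92 × 540 + 0.08 × (-55) = 496.8 − 4.4 = 492.4
EV(B) = 0.3 × 1080 + 0.7 × (-395) = 324 − 276.5 = 47.5
Branch C: 1160 (certain)
Overall = 0.05 × 492.4 + 0.4 × 47.5 + 0.55 × 1160 = 24.62 + 19 + 638 = 681.62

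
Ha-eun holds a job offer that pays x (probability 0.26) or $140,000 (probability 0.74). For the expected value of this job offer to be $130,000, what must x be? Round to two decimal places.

x = $101,538.46

0.26·x + 0.74·140000 = 130000
0.26·x = 130000 − 103600 = 26400
x = 26400 / 0.26 = 101538.4615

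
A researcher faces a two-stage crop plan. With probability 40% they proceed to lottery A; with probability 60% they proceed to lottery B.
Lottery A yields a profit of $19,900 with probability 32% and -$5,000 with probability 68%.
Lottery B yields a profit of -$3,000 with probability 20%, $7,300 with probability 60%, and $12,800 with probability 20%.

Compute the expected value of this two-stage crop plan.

EV(A) = 0.32 × 19900 + 0.68 × (-5000) = 6368 − 3400 = 2968
EV(B) = 0.2 × (-3000) + 0.6 × 7300 + 0.2 × 12800 = -600 + 4380 + 2560 = 6340
Overall = 0.4 × 2968 + 0.6 × 6340 = 1187.2 + 3804 = 4991.2

$4,991.20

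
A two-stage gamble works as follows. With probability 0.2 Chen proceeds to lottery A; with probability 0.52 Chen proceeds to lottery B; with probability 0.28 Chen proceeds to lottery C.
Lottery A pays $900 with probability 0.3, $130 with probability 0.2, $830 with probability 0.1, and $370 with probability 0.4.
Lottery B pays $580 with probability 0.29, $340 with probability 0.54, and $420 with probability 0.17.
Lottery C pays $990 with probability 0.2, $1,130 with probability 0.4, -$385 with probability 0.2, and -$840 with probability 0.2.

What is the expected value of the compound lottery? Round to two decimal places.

EV(A) = 0.3 × 900 + 0.2 × 130 + 0.1 × 830 + 0.4 × 370 = 270 + 26 + 83 + 148 = 527
EV(B) = 0.29 × 580 + 0.54 × 340 + 0.17 × 420 = 168.2 + 183.6 + 71.4 = 423.2
EV(C) = 0.2 × 990 + 0.4 × 1130 + 0.2 × (-385) + 0.2 × (-840) = 198 + 452 − 77 − 168 = 405
Overall = 0.2 × 527 + 0.52 × 423.2 + 0.28 × 405 = 105.4 + 220.064 + 113.4 = 438.864

$438.86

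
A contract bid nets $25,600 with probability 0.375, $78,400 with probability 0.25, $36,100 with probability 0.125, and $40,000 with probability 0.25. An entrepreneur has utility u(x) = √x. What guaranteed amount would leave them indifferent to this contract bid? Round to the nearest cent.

E[u] = 0.375·√25600 + 0.25·√78400 + 0.125·√36100 + 0.25·√40000 = 0.375·160 + 0.25·280 + 0.125·190 + 0.25·200 = 203.75
CE = (203.75)² = 41514.0625

$41,514.06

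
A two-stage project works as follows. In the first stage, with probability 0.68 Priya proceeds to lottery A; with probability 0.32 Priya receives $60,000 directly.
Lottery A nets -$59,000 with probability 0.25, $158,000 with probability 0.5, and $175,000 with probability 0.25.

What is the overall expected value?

EV(A) = 0.25 × (-59000) + 0.5 × 158000 + 0.25 × 175000 = -14750 + 79000 + 43750 = 108000
Branch B: 60000 (certain)
Overall = 0.68 × 108000 + 0.32 × 60000 = 73440 + 19200 = 92640

$92,640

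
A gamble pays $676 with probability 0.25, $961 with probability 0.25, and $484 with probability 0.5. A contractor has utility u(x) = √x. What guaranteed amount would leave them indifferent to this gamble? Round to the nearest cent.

E[u] = 0.25·√676 + 0.25·√961 + 0.5·√484 = 0.25·26 + 0.25·31 + 0.5·22 = 25.25
CE = (25.25)² = 637.5625

$637.56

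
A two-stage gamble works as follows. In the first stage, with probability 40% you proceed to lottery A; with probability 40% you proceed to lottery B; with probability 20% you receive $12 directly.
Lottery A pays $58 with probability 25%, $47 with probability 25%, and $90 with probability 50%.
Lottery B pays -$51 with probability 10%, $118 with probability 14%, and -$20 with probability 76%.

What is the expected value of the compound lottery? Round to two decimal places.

EV(A) = 0.25 × 58 + 0.25 × 47 + 0.5 × 90 = 14.5 + 11.75 + 45 = 71.25
EV(B) = 0.1 × (-51) + 0.14 × 118 + 0.76 × (-20) = -5.1 + 16.52 − 15.2 = -3.78
Branch C: 12 (certain)
Overall = 0.4 × 71.25 + 0.4 × (-3.78) + 0.2 × 12 = 28.5 − 1.512 + 2.4 = 29.388

$29.39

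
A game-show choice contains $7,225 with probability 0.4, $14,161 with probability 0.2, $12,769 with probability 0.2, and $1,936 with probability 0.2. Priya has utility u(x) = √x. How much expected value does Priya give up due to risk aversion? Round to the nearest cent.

$706.56

E[u] = 0.4·√7225 + 0.2·√14161 + 0.2·√12769 + 0.2·√1936 = 0.4·85 + 0.2·119 + 0.2·113 + 0.2·44 = 89.2
CE = (89.2)² = 7956.64
Risk premium = EV − CE = 8663.2 − 7956.64 = 706.56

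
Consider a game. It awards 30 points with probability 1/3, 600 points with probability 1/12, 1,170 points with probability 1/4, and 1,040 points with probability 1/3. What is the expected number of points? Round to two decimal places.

EV = 1/3 × 30 + 1/12 × 600 + 1/4 × 1170 + 1/3 × 1040 = 10 + 50 + 292.5 + 346.6667 = 699.1667

699.17 points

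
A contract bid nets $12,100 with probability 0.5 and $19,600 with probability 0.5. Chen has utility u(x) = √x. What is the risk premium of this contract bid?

$225

E[u] = 0.5·√12100 + 0.5·√19600 = 0.5·110 + 0.5·140 = 125
CE = (125)² = 15625
Risk premium = EV − CE = 15850 − 15625 = 225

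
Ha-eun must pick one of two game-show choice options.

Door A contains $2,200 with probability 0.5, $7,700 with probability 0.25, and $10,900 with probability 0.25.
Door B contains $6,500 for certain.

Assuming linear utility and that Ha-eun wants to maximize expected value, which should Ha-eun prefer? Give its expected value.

Door A = 0.5 × 2200 + 0.25 × 7700 + 0.25 × 10900 = 1100 + 1925 + 2725 = 5750
Door B: 6500 (certain)

Door B ($6,500)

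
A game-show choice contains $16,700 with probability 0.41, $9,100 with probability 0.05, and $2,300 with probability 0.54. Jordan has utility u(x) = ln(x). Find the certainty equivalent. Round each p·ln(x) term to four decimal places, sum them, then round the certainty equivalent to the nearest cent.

E[u] = 0.41·ln(16700) + 0.05·ln(9100) + 0.54·ln(2300) = 3.9865 + 0.4558 + 4.1800 = 8.6223
CE = e^8.6223 ≈ 5554.15

$5,554.15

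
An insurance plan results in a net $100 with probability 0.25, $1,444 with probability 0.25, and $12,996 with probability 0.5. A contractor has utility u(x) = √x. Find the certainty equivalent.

E[u] = 0.25·√100 + 0.25·√1444 + 0.5·√12996 = 0.25·10 + 0.25·38 + 0.5·114 = 69
CE = (69)² = 4761

$4,761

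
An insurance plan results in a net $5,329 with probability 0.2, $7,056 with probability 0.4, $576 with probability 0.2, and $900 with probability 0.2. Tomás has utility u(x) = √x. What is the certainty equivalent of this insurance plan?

E[u] = 0.2·√5329 + 0.4·√7056 + 0.2·√576 + 0.2·√900 = 0.2·73 + 0.4·84 + 0.2·24 + 0.2·30 = 59
CE = (59)² = 3481

$3,481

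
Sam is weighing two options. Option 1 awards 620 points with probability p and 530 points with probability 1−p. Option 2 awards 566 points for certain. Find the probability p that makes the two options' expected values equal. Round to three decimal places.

p = 0.400

p·620 + (1−p)·530 = 566
90p + 530 = 566
p = (566 − 530) / 90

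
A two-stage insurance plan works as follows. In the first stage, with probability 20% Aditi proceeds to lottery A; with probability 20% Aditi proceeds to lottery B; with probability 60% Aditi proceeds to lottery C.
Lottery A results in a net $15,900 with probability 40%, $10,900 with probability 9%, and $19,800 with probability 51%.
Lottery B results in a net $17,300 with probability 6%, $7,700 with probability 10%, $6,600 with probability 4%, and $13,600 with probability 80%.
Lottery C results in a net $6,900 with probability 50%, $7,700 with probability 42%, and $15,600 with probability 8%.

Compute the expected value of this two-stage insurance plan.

$10,837.40

EV(A) = 0.4 × 15900 + 0.09 × 10900 + 0.51 × 19800 = 6360 + 981 + 10098 = 17439
EV(B) = 0.06 × 17300 + 0.1 × 7700 + 0.04 × 6600 + 0.8 × 13600 = 1038 + 770 + 264 + 10880 = 12952
EV(C) = 0.5 × 6900 + 0.42 × 7700 + 0.08 × 15600 = 3450 + 3234 + 1248 = 7932
Overall = 0.2 × 17439 + 0.2 × 12952 + 0.6 × 7932 = 3487.8 + 2590.4 + 4759.2 = 10837.4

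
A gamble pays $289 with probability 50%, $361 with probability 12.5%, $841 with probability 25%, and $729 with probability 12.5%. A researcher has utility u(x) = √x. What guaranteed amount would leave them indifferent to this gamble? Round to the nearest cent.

E[u] = 0.5·√289 + 0.125·√361 + 0.25·√841 + 0.125·√729 = 0.5·17 + 0.125·19 + 0.25·29 + 0.125·27 = 21.5
CE = (21.5)² = 462.25

$462.25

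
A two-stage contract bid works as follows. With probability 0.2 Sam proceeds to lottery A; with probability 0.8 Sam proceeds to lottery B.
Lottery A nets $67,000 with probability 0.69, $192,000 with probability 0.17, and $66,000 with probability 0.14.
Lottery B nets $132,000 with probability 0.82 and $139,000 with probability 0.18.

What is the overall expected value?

EV(A) = 0.69 × 67000 + 0.17 × 192000 + 0.14 × 66000 = 46230 + 32640 + 9240 = 88110
EV(B) = 0.82 × 132000 + 0.18 × 139000 = 108240 + 25020 = 133260
Overall = 0.2 × 88110 + 0.8 × 133260 = 17622 + 106608 = 124230

$124,230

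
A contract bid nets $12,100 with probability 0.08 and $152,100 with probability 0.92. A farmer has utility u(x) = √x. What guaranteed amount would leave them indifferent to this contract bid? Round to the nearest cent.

E[u] = 0.08·√12100 + 0.92·√152100 = 0.08·110 + 0.92·390 = 367.6
CE = (367.6)² = 135129.76

$135,129.76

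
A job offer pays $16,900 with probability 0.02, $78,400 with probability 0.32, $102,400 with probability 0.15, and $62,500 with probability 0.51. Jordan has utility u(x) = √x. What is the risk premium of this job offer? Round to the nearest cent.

$997.71

E[u] = 0.02·√16900 + 0.32·√78400 + 0.15·√102400 + 0.51·√62500 = 0.02·130 + 0.32·280 + 0.15·320 + 0.51·250 = 267.7
CE = (267.7)² = 71663.29
Risk premium = EV − CE = 72661 − 71663.29 = 997.71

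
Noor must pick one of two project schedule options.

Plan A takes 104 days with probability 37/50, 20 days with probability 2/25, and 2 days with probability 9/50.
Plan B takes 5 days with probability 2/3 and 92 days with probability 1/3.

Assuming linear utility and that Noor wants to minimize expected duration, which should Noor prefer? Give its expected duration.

Plan A = 37/50 × 104 + 2/25 × 20 + 9/50 × 2 = 76.96 + 1.6 + 0.36 = 78.92
Plan B = 2/3 × 5 + 1/3 × 92 = 3.3333 + 30.6667 = 34

Plan B (34 days)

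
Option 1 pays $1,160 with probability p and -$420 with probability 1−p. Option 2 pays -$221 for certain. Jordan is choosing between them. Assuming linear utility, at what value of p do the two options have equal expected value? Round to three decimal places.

p = 0.126

p·1160 + (1−p)·(-420) = -221
1580p − 420 = -221
p = (-221 + 420) / 1580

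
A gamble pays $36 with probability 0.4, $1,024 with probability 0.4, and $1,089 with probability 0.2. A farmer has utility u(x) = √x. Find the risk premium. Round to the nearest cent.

E[u] = 0.4·√36 + 0.4·√1024 + 0.2·√1089 = 0.4·6 + 0.4·32 + 0.2·33 = 21.8
CE = (21.8)² = 475.24
Risk premium = EV − CE = 641.8 − 475.24 = 166.56

$166.56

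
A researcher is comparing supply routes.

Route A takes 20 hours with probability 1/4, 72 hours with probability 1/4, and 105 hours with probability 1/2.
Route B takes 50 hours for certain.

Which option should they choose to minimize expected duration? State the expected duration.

Route B (50 hours)

Route A = 1/4 × 20 + 1/4 × 72 + 1/2 × 105 = 5 + 18 + 52.5 = 75.5
Route B: 50 (certain)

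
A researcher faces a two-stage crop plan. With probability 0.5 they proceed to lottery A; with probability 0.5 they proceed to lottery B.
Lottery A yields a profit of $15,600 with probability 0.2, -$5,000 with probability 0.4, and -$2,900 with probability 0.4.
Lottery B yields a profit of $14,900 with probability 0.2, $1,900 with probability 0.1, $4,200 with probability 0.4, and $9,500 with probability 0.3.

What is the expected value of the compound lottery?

$3,830

EV(A) = 0.2 × 15600 + 0.4 × (-5000) + 0.4 × (-2900) = 3120 − 2000 − 1160 = -40
EV(B) = 0.2 × 14900 + 0.1 × 1900 + 0.4 × 4200 + 0.3 × 9500 = 2980 + 190 + 1680 + 2850 = 7700
Overall = 0.5 × (-40) + 0.5 × 7700 = -20 + 3850 = 3830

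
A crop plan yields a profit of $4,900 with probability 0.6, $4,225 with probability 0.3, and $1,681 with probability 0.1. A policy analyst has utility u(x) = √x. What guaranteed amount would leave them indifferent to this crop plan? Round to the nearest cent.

$4,303.36

E[u] = 0.6·√4900 + 0.3·√4225 + 0.1·√1681 = 0.6·70 + 0.3·65 + 0.1·41 = 65.6
CE = (65.6)² = 4303.36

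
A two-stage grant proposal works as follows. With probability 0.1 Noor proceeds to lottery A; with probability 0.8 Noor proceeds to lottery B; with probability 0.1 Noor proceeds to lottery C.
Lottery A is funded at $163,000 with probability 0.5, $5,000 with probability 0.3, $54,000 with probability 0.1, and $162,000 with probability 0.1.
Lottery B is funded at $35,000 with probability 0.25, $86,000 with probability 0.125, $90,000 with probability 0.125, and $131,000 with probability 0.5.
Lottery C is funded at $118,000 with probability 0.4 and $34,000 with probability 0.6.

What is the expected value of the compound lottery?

$94,220

EV(A) = 0.5 × 163000 + 0.3 × 5000 + 0.1 × 54000 + 0.1 × 162000 = 81500 + 1500 + 5400 + 16200 = 104600
EV(B) = 0.25 × 35000 + 0.125 × 86000 + 0.125 × 90000 + 0.5 × 131000 = 8750 + 10750 + 11250 + 65500 = 96250
EV(C) = 0.4 × 118000 + 0.6 × 34000 = 47200 + 20400 = 67600
Overall = 0.1 × 104600 + 0.8 × 96250 + 0.1 × 67600 = 10460 + 77000 + 6760 = 94220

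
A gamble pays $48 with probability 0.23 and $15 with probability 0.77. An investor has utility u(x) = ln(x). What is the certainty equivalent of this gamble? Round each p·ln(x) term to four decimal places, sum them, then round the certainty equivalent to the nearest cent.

$19.60

E[u] = 0.23·ln(48) + 0.77·ln(15) = 0.8904 + 2.0852 = 2.9756
CE = e^2.9756 ≈ 19.60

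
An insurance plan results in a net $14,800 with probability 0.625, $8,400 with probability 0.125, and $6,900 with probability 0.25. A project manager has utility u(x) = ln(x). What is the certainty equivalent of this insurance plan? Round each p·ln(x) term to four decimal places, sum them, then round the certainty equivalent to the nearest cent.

E[u] = 0.625·ln(14800) + 0.125·ln(8400) + 0.25·ln(6900) = 6.0015 + 1.1295 + 2.2098 = 9.3408
CE = e^9.3408 ≈ 11393.52

$11,393.52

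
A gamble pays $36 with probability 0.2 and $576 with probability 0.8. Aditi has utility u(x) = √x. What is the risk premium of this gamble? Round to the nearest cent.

E[u] = 0.2·√36 + 0.8·√576 = 0.2·6 + 0.8·24 = 20.4
CE = (20.4)² = 416.16
Risk premium = EV − CE = 468 − 416.16 = 51.84

$51.84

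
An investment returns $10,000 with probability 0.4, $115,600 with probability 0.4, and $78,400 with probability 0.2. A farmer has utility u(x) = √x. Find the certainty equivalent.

$53,824

E[u] = 0.4·√10000 + 0.4·√115600 + 0.2·√78400 = 0.4·100 + 0.4·340 + 0.2·280 = 232
CE = (232)² = 53824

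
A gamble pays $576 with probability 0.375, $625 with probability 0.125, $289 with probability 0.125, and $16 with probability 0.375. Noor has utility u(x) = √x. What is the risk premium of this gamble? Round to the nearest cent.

E[u] = 0.375·√576 + 0.125·√625 + 0.125·√289 + 0.375·√16 = 0.375·24 + 0.125·25 + 0.125·17 + 0.375·4 = 15.75
CE = (15.75)² = 248.0625
Risk premium = EV − CE = 336.25 − 248.0625 = 88.1875

$88.19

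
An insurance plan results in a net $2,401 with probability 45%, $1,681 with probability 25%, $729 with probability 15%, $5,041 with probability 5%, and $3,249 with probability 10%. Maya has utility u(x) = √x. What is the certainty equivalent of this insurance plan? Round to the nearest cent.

$2,079.36

E[u] = 0.45·√2401 + 0.25·√1681 + 0.15·√729 + 0.05·√5041 + 0.1·√3249 = 0.45·49 + 0.25·41 + 0.15·27 + 0.05·71 + 0.1·57 = 45.6
CE = (45.6)² = 2079.36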